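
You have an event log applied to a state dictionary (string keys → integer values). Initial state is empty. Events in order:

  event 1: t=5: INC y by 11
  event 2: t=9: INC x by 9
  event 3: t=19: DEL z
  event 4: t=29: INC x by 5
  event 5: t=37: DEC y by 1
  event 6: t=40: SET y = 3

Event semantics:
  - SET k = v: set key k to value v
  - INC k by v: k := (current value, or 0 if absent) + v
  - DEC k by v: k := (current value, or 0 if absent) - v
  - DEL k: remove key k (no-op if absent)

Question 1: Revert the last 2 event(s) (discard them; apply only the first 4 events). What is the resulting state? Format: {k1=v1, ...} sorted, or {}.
Keep first 4 events (discard last 2):
  after event 1 (t=5: INC y by 11): {y=11}
  after event 2 (t=9: INC x by 9): {x=9, y=11}
  after event 3 (t=19: DEL z): {x=9, y=11}
  after event 4 (t=29: INC x by 5): {x=14, y=11}

Answer: {x=14, y=11}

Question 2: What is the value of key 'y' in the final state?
Answer: 3

Derivation:
Track key 'y' through all 6 events:
  event 1 (t=5: INC y by 11): y (absent) -> 11
  event 2 (t=9: INC x by 9): y unchanged
  event 3 (t=19: DEL z): y unchanged
  event 4 (t=29: INC x by 5): y unchanged
  event 5 (t=37: DEC y by 1): y 11 -> 10
  event 6 (t=40: SET y = 3): y 10 -> 3
Final: y = 3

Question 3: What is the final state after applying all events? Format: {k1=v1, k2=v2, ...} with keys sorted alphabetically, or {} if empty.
Answer: {x=14, y=3}

Derivation:
  after event 1 (t=5: INC y by 11): {y=11}
  after event 2 (t=9: INC x by 9): {x=9, y=11}
  after event 3 (t=19: DEL z): {x=9, y=11}
  after event 4 (t=29: INC x by 5): {x=14, y=11}
  after event 5 (t=37: DEC y by 1): {x=14, y=10}
  after event 6 (t=40: SET y = 3): {x=14, y=3}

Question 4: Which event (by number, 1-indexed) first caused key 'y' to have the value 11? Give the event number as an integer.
Answer: 1

Derivation:
Looking for first event where y becomes 11:
  event 1: y (absent) -> 11  <-- first match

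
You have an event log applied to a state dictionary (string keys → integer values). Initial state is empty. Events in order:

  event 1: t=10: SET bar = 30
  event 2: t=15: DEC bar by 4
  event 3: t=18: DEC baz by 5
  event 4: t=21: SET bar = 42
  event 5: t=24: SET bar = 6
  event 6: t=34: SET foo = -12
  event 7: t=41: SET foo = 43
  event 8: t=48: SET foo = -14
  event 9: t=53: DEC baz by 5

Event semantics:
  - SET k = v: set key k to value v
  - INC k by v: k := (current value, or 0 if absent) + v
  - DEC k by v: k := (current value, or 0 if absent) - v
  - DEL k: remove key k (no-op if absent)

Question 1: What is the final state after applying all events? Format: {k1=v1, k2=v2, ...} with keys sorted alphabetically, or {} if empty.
  after event 1 (t=10: SET bar = 30): {bar=30}
  after event 2 (t=15: DEC bar by 4): {bar=26}
  after event 3 (t=18: DEC baz by 5): {bar=26, baz=-5}
  after event 4 (t=21: SET bar = 42): {bar=42, baz=-5}
  after event 5 (t=24: SET bar = 6): {bar=6, baz=-5}
  after event 6 (t=34: SET foo = -12): {bar=6, baz=-5, foo=-12}
  after event 7 (t=41: SET foo = 43): {bar=6, baz=-5, foo=43}
  after event 8 (t=48: SET foo = -14): {bar=6, baz=-5, foo=-14}
  after event 9 (t=53: DEC baz by 5): {bar=6, baz=-10, foo=-14}

Answer: {bar=6, baz=-10, foo=-14}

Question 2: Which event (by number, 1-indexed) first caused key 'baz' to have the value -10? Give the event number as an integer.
Looking for first event where baz becomes -10:
  event 3: baz = -5
  event 4: baz = -5
  event 5: baz = -5
  event 6: baz = -5
  event 7: baz = -5
  event 8: baz = -5
  event 9: baz -5 -> -10  <-- first match

Answer: 9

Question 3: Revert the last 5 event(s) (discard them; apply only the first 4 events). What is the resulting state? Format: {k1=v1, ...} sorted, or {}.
Answer: {bar=42, baz=-5}

Derivation:
Keep first 4 events (discard last 5):
  after event 1 (t=10: SET bar = 30): {bar=30}
  after event 2 (t=15: DEC bar by 4): {bar=26}
  after event 3 (t=18: DEC baz by 5): {bar=26, baz=-5}
  after event 4 (t=21: SET bar = 42): {bar=42, baz=-5}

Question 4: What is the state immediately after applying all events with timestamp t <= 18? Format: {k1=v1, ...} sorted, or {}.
Apply events with t <= 18 (3 events):
  after event 1 (t=10: SET bar = 30): {bar=30}
  after event 2 (t=15: DEC bar by 4): {bar=26}
  after event 3 (t=18: DEC baz by 5): {bar=26, baz=-5}

Answer: {bar=26, baz=-5}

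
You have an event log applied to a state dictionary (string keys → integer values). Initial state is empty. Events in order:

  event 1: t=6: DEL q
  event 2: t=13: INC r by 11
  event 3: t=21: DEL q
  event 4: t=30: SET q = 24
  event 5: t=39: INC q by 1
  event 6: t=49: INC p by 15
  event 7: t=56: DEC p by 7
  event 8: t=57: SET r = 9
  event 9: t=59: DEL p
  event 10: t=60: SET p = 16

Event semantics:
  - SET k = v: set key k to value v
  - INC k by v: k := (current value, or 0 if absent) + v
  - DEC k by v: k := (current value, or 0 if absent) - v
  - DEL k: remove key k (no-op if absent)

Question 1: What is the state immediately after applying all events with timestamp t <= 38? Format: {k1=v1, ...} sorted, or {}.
Answer: {q=24, r=11}

Derivation:
Apply events with t <= 38 (4 events):
  after event 1 (t=6: DEL q): {}
  after event 2 (t=13: INC r by 11): {r=11}
  after event 3 (t=21: DEL q): {r=11}
  after event 4 (t=30: SET q = 24): {q=24, r=11}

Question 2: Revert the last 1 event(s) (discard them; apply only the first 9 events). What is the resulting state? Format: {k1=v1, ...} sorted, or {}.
Answer: {q=25, r=9}

Derivation:
Keep first 9 events (discard last 1):
  after event 1 (t=6: DEL q): {}
  after event 2 (t=13: INC r by 11): {r=11}
  after event 3 (t=21: DEL q): {r=11}
  after event 4 (t=30: SET q = 24): {q=24, r=11}
  after event 5 (t=39: INC q by 1): {q=25, r=11}
  after event 6 (t=49: INC p by 15): {p=15, q=25, r=11}
  after event 7 (t=56: DEC p by 7): {p=8, q=25, r=11}
  after event 8 (t=57: SET r = 9): {p=8, q=25, r=9}
  after event 9 (t=59: DEL p): {q=25, r=9}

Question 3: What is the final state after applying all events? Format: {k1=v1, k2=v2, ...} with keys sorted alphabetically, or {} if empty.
Answer: {p=16, q=25, r=9}

Derivation:
  after event 1 (t=6: DEL q): {}
  after event 2 (t=13: INC r by 11): {r=11}
  after event 3 (t=21: DEL q): {r=11}
  after event 4 (t=30: SET q = 24): {q=24, r=11}
  after event 5 (t=39: INC q by 1): {q=25, r=11}
  after event 6 (t=49: INC p by 15): {p=15, q=25, r=11}
  after event 7 (t=56: DEC p by 7): {p=8, q=25, r=11}
  after event 8 (t=57: SET r = 9): {p=8, q=25, r=9}
  after event 9 (t=59: DEL p): {q=25, r=9}
  after event 10 (t=60: SET p = 16): {p=16, q=25, r=9}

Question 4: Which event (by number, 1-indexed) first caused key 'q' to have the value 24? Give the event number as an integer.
Looking for first event where q becomes 24:
  event 4: q (absent) -> 24  <-- first match

Answer: 4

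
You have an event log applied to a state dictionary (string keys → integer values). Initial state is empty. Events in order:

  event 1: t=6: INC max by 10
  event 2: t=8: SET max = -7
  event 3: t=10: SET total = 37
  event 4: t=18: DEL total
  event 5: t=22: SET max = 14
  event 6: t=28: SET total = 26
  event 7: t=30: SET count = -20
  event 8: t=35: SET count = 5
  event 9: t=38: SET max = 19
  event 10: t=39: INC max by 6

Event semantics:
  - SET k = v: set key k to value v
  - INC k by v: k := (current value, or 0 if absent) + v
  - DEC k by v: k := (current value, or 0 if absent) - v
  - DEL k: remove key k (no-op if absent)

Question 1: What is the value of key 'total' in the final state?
Answer: 26

Derivation:
Track key 'total' through all 10 events:
  event 1 (t=6: INC max by 10): total unchanged
  event 2 (t=8: SET max = -7): total unchanged
  event 3 (t=10: SET total = 37): total (absent) -> 37
  event 4 (t=18: DEL total): total 37 -> (absent)
  event 5 (t=22: SET max = 14): total unchanged
  event 6 (t=28: SET total = 26): total (absent) -> 26
  event 7 (t=30: SET count = -20): total unchanged
  event 8 (t=35: SET count = 5): total unchanged
  event 9 (t=38: SET max = 19): total unchanged
  event 10 (t=39: INC max by 6): total unchanged
Final: total = 26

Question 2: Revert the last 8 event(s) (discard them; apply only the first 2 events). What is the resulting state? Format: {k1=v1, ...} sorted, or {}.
Answer: {max=-7}

Derivation:
Keep first 2 events (discard last 8):
  after event 1 (t=6: INC max by 10): {max=10}
  after event 2 (t=8: SET max = -7): {max=-7}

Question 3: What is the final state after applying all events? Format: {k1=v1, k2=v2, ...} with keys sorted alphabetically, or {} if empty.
Answer: {count=5, max=25, total=26}

Derivation:
  after event 1 (t=6: INC max by 10): {max=10}
  after event 2 (t=8: SET max = -7): {max=-7}
  after event 3 (t=10: SET total = 37): {max=-7, total=37}
  after event 4 (t=18: DEL total): {max=-7}
  after event 5 (t=22: SET max = 14): {max=14}
  after event 6 (t=28: SET total = 26): {max=14, total=26}
  after event 7 (t=30: SET count = -20): {count=-20, max=14, total=26}
  after event 8 (t=35: SET count = 5): {count=5, max=14, total=26}
  after event 9 (t=38: SET max = 19): {count=5, max=19, total=26}
  after event 10 (t=39: INC max by 6): {count=5, max=25, total=26}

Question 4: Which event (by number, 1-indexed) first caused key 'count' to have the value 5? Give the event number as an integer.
Looking for first event where count becomes 5:
  event 7: count = -20
  event 8: count -20 -> 5  <-- first match

Answer: 8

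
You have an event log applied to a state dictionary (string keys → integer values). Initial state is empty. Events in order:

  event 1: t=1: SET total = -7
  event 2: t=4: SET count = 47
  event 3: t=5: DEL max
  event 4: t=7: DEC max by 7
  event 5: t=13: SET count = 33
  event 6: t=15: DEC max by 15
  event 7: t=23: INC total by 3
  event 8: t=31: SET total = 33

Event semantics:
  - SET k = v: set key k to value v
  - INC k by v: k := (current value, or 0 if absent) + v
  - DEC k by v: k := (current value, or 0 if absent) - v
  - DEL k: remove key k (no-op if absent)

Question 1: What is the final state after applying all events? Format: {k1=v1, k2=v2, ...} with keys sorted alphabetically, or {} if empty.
Answer: {count=33, max=-22, total=33}

Derivation:
  after event 1 (t=1: SET total = -7): {total=-7}
  after event 2 (t=4: SET count = 47): {count=47, total=-7}
  after event 3 (t=5: DEL max): {count=47, total=-7}
  after event 4 (t=7: DEC max by 7): {count=47, max=-7, total=-7}
  after event 5 (t=13: SET count = 33): {count=33, max=-7, total=-7}
  after event 6 (t=15: DEC max by 15): {count=33, max=-22, total=-7}
  after event 7 (t=23: INC total by 3): {count=33, max=-22, total=-4}
  after event 8 (t=31: SET total = 33): {count=33, max=-22, total=33}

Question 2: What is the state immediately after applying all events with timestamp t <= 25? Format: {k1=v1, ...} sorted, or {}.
Apply events with t <= 25 (7 events):
  after event 1 (t=1: SET total = -7): {total=-7}
  after event 2 (t=4: SET count = 47): {count=47, total=-7}
  after event 3 (t=5: DEL max): {count=47, total=-7}
  after event 4 (t=7: DEC max by 7): {count=47, max=-7, total=-7}
  after event 5 (t=13: SET count = 33): {count=33, max=-7, total=-7}
  after event 6 (t=15: DEC max by 15): {count=33, max=-22, total=-7}
  after event 7 (t=23: INC total by 3): {count=33, max=-22, total=-4}

Answer: {count=33, max=-22, total=-4}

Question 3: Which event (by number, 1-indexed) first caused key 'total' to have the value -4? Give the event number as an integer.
Looking for first event where total becomes -4:
  event 1: total = -7
  event 2: total = -7
  event 3: total = -7
  event 4: total = -7
  event 5: total = -7
  event 6: total = -7
  event 7: total -7 -> -4  <-- first match

Answer: 7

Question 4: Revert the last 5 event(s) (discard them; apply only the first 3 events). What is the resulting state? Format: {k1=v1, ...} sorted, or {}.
Answer: {count=47, total=-7}

Derivation:
Keep first 3 events (discard last 5):
  after event 1 (t=1: SET total = -7): {total=-7}
  after event 2 (t=4: SET count = 47): {count=47, total=-7}
  after event 3 (t=5: DEL max): {count=47, total=-7}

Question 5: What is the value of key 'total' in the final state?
Track key 'total' through all 8 events:
  event 1 (t=1: SET total = -7): total (absent) -> -7
  event 2 (t=4: SET count = 47): total unchanged
  event 3 (t=5: DEL max): total unchanged
  event 4 (t=7: DEC max by 7): total unchanged
  event 5 (t=13: SET count = 33): total unchanged
  event 6 (t=15: DEC max by 15): total unchanged
  event 7 (t=23: INC total by 3): total -7 -> -4
  event 8 (t=31: SET total = 33): total -4 -> 33
Final: total = 33

Answer: 33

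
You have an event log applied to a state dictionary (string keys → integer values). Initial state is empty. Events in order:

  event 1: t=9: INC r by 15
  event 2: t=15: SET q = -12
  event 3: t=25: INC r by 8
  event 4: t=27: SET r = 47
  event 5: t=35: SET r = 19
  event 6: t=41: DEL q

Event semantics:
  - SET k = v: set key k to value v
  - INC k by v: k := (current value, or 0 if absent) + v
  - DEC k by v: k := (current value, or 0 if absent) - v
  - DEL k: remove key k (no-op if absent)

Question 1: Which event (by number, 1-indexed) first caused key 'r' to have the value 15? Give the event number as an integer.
Answer: 1

Derivation:
Looking for first event where r becomes 15:
  event 1: r (absent) -> 15  <-- first match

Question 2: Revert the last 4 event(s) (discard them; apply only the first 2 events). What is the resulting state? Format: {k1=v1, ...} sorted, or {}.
Answer: {q=-12, r=15}

Derivation:
Keep first 2 events (discard last 4):
  after event 1 (t=9: INC r by 15): {r=15}
  after event 2 (t=15: SET q = -12): {q=-12, r=15}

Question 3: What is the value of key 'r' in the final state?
Answer: 19

Derivation:
Track key 'r' through all 6 events:
  event 1 (t=9: INC r by 15): r (absent) -> 15
  event 2 (t=15: SET q = -12): r unchanged
  event 3 (t=25: INC r by 8): r 15 -> 23
  event 4 (t=27: SET r = 47): r 23 -> 47
  event 5 (t=35: SET r = 19): r 47 -> 19
  event 6 (t=41: DEL q): r unchanged
Final: r = 19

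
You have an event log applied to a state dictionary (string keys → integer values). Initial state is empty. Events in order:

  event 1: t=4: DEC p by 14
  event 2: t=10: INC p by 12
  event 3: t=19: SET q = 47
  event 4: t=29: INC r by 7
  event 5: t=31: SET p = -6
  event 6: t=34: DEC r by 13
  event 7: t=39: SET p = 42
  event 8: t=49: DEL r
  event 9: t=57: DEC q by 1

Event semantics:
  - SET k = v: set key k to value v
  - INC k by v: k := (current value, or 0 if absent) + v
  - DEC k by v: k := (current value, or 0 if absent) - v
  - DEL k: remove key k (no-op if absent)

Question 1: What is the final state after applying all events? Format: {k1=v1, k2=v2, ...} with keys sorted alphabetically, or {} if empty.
Answer: {p=42, q=46}

Derivation:
  after event 1 (t=4: DEC p by 14): {p=-14}
  after event 2 (t=10: INC p by 12): {p=-2}
  after event 3 (t=19: SET q = 47): {p=-2, q=47}
  after event 4 (t=29: INC r by 7): {p=-2, q=47, r=7}
  after event 5 (t=31: SET p = -6): {p=-6, q=47, r=7}
  after event 6 (t=34: DEC r by 13): {p=-6, q=47, r=-6}
  after event 7 (t=39: SET p = 42): {p=42, q=47, r=-6}
  after event 8 (t=49: DEL r): {p=42, q=47}
  after event 9 (t=57: DEC q by 1): {p=42, q=46}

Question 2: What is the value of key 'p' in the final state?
Answer: 42

Derivation:
Track key 'p' through all 9 events:
  event 1 (t=4: DEC p by 14): p (absent) -> -14
  event 2 (t=10: INC p by 12): p -14 -> -2
  event 3 (t=19: SET q = 47): p unchanged
  event 4 (t=29: INC r by 7): p unchanged
  event 5 (t=31: SET p = -6): p -2 -> -6
  event 6 (t=34: DEC r by 13): p unchanged
  event 7 (t=39: SET p = 42): p -6 -> 42
  event 8 (t=49: DEL r): p unchanged
  event 9 (t=57: DEC q by 1): p unchanged
Final: p = 42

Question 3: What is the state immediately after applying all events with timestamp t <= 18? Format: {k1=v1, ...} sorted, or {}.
Apply events with t <= 18 (2 events):
  after event 1 (t=4: DEC p by 14): {p=-14}
  after event 2 (t=10: INC p by 12): {p=-2}

Answer: {p=-2}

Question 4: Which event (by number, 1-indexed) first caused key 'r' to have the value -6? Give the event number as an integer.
Looking for first event where r becomes -6:
  event 4: r = 7
  event 5: r = 7
  event 6: r 7 -> -6  <-- first match

Answer: 6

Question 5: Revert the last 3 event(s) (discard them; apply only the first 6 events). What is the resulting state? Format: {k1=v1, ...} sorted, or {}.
Keep first 6 events (discard last 3):
  after event 1 (t=4: DEC p by 14): {p=-14}
  after event 2 (t=10: INC p by 12): {p=-2}
  after event 3 (t=19: SET q = 47): {p=-2, q=47}
  after event 4 (t=29: INC r by 7): {p=-2, q=47, r=7}
  after event 5 (t=31: SET p = -6): {p=-6, q=47, r=7}
  after event 6 (t=34: DEC r by 13): {p=-6, q=47, r=-6}

Answer: {p=-6, q=47, r=-6}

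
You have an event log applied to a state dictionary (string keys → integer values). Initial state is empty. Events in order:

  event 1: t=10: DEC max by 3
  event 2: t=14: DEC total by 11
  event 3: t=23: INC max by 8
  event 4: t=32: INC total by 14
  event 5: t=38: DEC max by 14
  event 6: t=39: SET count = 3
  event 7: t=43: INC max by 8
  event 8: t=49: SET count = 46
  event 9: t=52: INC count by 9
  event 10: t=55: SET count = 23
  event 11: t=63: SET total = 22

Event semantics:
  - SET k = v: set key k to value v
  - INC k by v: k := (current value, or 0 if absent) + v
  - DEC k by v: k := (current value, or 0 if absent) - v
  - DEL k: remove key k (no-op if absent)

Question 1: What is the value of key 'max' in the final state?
Answer: -1

Derivation:
Track key 'max' through all 11 events:
  event 1 (t=10: DEC max by 3): max (absent) -> -3
  event 2 (t=14: DEC total by 11): max unchanged
  event 3 (t=23: INC max by 8): max -3 -> 5
  event 4 (t=32: INC total by 14): max unchanged
  event 5 (t=38: DEC max by 14): max 5 -> -9
  event 6 (t=39: SET count = 3): max unchanged
  event 7 (t=43: INC max by 8): max -9 -> -1
  event 8 (t=49: SET count = 46): max unchanged
  event 9 (t=52: INC count by 9): max unchanged
  event 10 (t=55: SET count = 23): max unchanged
  event 11 (t=63: SET total = 22): max unchanged
Final: max = -1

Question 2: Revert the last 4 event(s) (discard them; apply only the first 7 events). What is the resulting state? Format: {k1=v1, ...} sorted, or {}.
Keep first 7 events (discard last 4):
  after event 1 (t=10: DEC max by 3): {max=-3}
  after event 2 (t=14: DEC total by 11): {max=-3, total=-11}
  after event 3 (t=23: INC max by 8): {max=5, total=-11}
  after event 4 (t=32: INC total by 14): {max=5, total=3}
  after event 5 (t=38: DEC max by 14): {max=-9, total=3}
  after event 6 (t=39: SET count = 3): {count=3, max=-9, total=3}
  after event 7 (t=43: INC max by 8): {count=3, max=-1, total=3}

Answer: {count=3, max=-1, total=3}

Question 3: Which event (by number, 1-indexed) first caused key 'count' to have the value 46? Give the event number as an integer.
Looking for first event where count becomes 46:
  event 6: count = 3
  event 7: count = 3
  event 8: count 3 -> 46  <-- first match

Answer: 8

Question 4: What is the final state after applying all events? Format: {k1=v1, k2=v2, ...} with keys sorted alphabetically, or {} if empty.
Answer: {count=23, max=-1, total=22}

Derivation:
  after event 1 (t=10: DEC max by 3): {max=-3}
  after event 2 (t=14: DEC total by 11): {max=-3, total=-11}
  after event 3 (t=23: INC max by 8): {max=5, total=-11}
  after event 4 (t=32: INC total by 14): {max=5, total=3}
  after event 5 (t=38: DEC max by 14): {max=-9, total=3}
  after event 6 (t=39: SET count = 3): {count=3, max=-9, total=3}
  after event 7 (t=43: INC max by 8): {count=3, max=-1, total=3}
  after event 8 (t=49: SET count = 46): {count=46, max=-1, total=3}
  after event 9 (t=52: INC count by 9): {count=55, max=-1, total=3}
  after event 10 (t=55: SET count = 23): {count=23, max=-1, total=3}
  after event 11 (t=63: SET total = 22): {count=23, max=-1, total=22}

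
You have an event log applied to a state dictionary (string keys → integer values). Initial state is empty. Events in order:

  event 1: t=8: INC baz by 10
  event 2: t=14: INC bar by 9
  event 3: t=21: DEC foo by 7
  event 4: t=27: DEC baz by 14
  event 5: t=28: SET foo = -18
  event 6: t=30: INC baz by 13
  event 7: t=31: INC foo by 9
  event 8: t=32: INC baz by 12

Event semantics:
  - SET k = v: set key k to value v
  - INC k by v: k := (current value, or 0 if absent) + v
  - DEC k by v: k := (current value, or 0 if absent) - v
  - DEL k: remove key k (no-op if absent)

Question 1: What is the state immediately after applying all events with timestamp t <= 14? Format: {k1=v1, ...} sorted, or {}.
Answer: {bar=9, baz=10}

Derivation:
Apply events with t <= 14 (2 events):
  after event 1 (t=8: INC baz by 10): {baz=10}
  after event 2 (t=14: INC bar by 9): {bar=9, baz=10}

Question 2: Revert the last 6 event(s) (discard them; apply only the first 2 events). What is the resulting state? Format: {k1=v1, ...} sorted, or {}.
Keep first 2 events (discard last 6):
  after event 1 (t=8: INC baz by 10): {baz=10}
  after event 2 (t=14: INC bar by 9): {bar=9, baz=10}

Answer: {bar=9, baz=10}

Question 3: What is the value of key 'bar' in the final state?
Answer: 9

Derivation:
Track key 'bar' through all 8 events:
  event 1 (t=8: INC baz by 10): bar unchanged
  event 2 (t=14: INC bar by 9): bar (absent) -> 9
  event 3 (t=21: DEC foo by 7): bar unchanged
  event 4 (t=27: DEC baz by 14): bar unchanged
  event 5 (t=28: SET foo = -18): bar unchanged
  event 6 (t=30: INC baz by 13): bar unchanged
  event 7 (t=31: INC foo by 9): bar unchanged
  event 8 (t=32: INC baz by 12): bar unchanged
Final: bar = 9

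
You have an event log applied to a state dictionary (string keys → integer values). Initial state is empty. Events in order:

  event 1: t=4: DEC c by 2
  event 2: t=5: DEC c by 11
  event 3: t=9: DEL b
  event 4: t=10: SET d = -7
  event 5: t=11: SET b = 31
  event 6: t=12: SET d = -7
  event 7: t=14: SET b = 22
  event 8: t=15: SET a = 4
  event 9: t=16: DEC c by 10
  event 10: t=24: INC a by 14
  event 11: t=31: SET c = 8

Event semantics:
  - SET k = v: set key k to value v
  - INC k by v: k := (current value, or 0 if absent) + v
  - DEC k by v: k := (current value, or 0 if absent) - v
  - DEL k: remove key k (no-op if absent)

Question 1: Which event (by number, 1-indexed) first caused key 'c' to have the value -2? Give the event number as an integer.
Looking for first event where c becomes -2:
  event 1: c (absent) -> -2  <-- first match

Answer: 1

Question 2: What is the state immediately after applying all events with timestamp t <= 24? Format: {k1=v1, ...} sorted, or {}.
Answer: {a=18, b=22, c=-23, d=-7}

Derivation:
Apply events with t <= 24 (10 events):
  after event 1 (t=4: DEC c by 2): {c=-2}
  after event 2 (t=5: DEC c by 11): {c=-13}
  after event 3 (t=9: DEL b): {c=-13}
  after event 4 (t=10: SET d = -7): {c=-13, d=-7}
  after event 5 (t=11: SET b = 31): {b=31, c=-13, d=-7}
  after event 6 (t=12: SET d = -7): {b=31, c=-13, d=-7}
  after event 7 (t=14: SET b = 22): {b=22, c=-13, d=-7}
  after event 8 (t=15: SET a = 4): {a=4, b=22, c=-13, d=-7}
  after event 9 (t=16: DEC c by 10): {a=4, b=22, c=-23, d=-7}
  after event 10 (t=24: INC a by 14): {a=18, b=22, c=-23, d=-7}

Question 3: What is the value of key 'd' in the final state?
Answer: -7

Derivation:
Track key 'd' through all 11 events:
  event 1 (t=4: DEC c by 2): d unchanged
  event 2 (t=5: DEC c by 11): d unchanged
  event 3 (t=9: DEL b): d unchanged
  event 4 (t=10: SET d = -7): d (absent) -> -7
  event 5 (t=11: SET b = 31): d unchanged
  event 6 (t=12: SET d = -7): d -7 -> -7
  event 7 (t=14: SET b = 22): d unchanged
  event 8 (t=15: SET a = 4): d unchanged
  event 9 (t=16: DEC c by 10): d unchanged
  event 10 (t=24: INC a by 14): d unchanged
  event 11 (t=31: SET c = 8): d unchanged
Final: d = -7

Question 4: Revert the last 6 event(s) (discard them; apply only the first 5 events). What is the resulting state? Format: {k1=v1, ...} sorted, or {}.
Keep first 5 events (discard last 6):
  after event 1 (t=4: DEC c by 2): {c=-2}
  after event 2 (t=5: DEC c by 11): {c=-13}
  after event 3 (t=9: DEL b): {c=-13}
  after event 4 (t=10: SET d = -7): {c=-13, d=-7}
  after event 5 (t=11: SET b = 31): {b=31, c=-13, d=-7}

Answer: {b=31, c=-13, d=-7}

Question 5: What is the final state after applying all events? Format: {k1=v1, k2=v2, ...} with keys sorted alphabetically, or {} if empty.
Answer: {a=18, b=22, c=8, d=-7}

Derivation:
  after event 1 (t=4: DEC c by 2): {c=-2}
  after event 2 (t=5: DEC c by 11): {c=-13}
  after event 3 (t=9: DEL b): {c=-13}
  after event 4 (t=10: SET d = -7): {c=-13, d=-7}
  after event 5 (t=11: SET b = 31): {b=31, c=-13, d=-7}
  after event 6 (t=12: SET d = -7): {b=31, c=-13, d=-7}
  after event 7 (t=14: SET b = 22): {b=22, c=-13, d=-7}
  after event 8 (t=15: SET a = 4): {a=4, b=22, c=-13, d=-7}
  after event 9 (t=16: DEC c by 10): {a=4, b=22, c=-23, d=-7}
  after event 10 (t=24: INC a by 14): {a=18, b=22, c=-23, d=-7}
  after event 11 (t=31: SET c = 8): {a=18, b=22, c=8, d=-7}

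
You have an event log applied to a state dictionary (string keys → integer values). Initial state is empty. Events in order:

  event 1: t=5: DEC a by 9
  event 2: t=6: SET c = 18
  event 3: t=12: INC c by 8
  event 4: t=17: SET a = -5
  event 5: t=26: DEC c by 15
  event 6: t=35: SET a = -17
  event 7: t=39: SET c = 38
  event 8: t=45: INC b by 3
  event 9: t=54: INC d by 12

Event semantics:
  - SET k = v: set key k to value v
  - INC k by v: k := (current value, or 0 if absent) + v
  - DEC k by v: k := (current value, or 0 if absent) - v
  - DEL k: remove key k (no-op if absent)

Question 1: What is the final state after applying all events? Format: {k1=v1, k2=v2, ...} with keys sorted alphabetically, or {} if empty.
  after event 1 (t=5: DEC a by 9): {a=-9}
  after event 2 (t=6: SET c = 18): {a=-9, c=18}
  after event 3 (t=12: INC c by 8): {a=-9, c=26}
  after event 4 (t=17: SET a = -5): {a=-5, c=26}
  after event 5 (t=26: DEC c by 15): {a=-5, c=11}
  after event 6 (t=35: SET a = -17): {a=-17, c=11}
  after event 7 (t=39: SET c = 38): {a=-17, c=38}
  after event 8 (t=45: INC b by 3): {a=-17, b=3, c=38}
  after event 9 (t=54: INC d by 12): {a=-17, b=3, c=38, d=12}

Answer: {a=-17, b=3, c=38, d=12}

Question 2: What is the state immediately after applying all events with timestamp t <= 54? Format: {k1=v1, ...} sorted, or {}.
Answer: {a=-17, b=3, c=38, d=12}

Derivation:
Apply events with t <= 54 (9 events):
  after event 1 (t=5: DEC a by 9): {a=-9}
  after event 2 (t=6: SET c = 18): {a=-9, c=18}
  after event 3 (t=12: INC c by 8): {a=-9, c=26}
  after event 4 (t=17: SET a = -5): {a=-5, c=26}
  after event 5 (t=26: DEC c by 15): {a=-5, c=11}
  after event 6 (t=35: SET a = -17): {a=-17, c=11}
  after event 7 (t=39: SET c = 38): {a=-17, c=38}
  after event 8 (t=45: INC b by 3): {a=-17, b=3, c=38}
  after event 9 (t=54: INC d by 12): {a=-17, b=3, c=38, d=12}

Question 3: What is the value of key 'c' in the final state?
Track key 'c' through all 9 events:
  event 1 (t=5: DEC a by 9): c unchanged
  event 2 (t=6: SET c = 18): c (absent) -> 18
  event 3 (t=12: INC c by 8): c 18 -> 26
  event 4 (t=17: SET a = -5): c unchanged
  event 5 (t=26: DEC c by 15): c 26 -> 11
  event 6 (t=35: SET a = -17): c unchanged
  event 7 (t=39: SET c = 38): c 11 -> 38
  event 8 (t=45: INC b by 3): c unchanged
  event 9 (t=54: INC d by 12): c unchanged
Final: c = 38

Answer: 38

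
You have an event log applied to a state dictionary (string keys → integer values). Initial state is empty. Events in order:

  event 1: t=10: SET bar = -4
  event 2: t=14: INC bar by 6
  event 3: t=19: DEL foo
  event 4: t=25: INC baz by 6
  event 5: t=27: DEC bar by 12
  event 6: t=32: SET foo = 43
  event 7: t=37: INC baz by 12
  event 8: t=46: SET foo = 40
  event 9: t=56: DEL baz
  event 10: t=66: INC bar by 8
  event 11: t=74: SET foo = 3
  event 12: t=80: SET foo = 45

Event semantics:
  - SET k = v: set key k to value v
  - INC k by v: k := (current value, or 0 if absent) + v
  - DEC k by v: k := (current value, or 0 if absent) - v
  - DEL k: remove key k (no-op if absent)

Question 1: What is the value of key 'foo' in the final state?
Answer: 45

Derivation:
Track key 'foo' through all 12 events:
  event 1 (t=10: SET bar = -4): foo unchanged
  event 2 (t=14: INC bar by 6): foo unchanged
  event 3 (t=19: DEL foo): foo (absent) -> (absent)
  event 4 (t=25: INC baz by 6): foo unchanged
  event 5 (t=27: DEC bar by 12): foo unchanged
  event 6 (t=32: SET foo = 43): foo (absent) -> 43
  event 7 (t=37: INC baz by 12): foo unchanged
  event 8 (t=46: SET foo = 40): foo 43 -> 40
  event 9 (t=56: DEL baz): foo unchanged
  event 10 (t=66: INC bar by 8): foo unchanged
  event 11 (t=74: SET foo = 3): foo 40 -> 3
  event 12 (t=80: SET foo = 45): foo 3 -> 45
Final: foo = 45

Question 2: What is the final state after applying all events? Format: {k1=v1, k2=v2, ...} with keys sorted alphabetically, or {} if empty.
  after event 1 (t=10: SET bar = -4): {bar=-4}
  after event 2 (t=14: INC bar by 6): {bar=2}
  after event 3 (t=19: DEL foo): {bar=2}
  after event 4 (t=25: INC baz by 6): {bar=2, baz=6}
  after event 5 (t=27: DEC bar by 12): {bar=-10, baz=6}
  after event 6 (t=32: SET foo = 43): {bar=-10, baz=6, foo=43}
  after event 7 (t=37: INC baz by 12): {bar=-10, baz=18, foo=43}
  after event 8 (t=46: SET foo = 40): {bar=-10, baz=18, foo=40}
  after event 9 (t=56: DEL baz): {bar=-10, foo=40}
  after event 10 (t=66: INC bar by 8): {bar=-2, foo=40}
  after event 11 (t=74: SET foo = 3): {bar=-2, foo=3}
  after event 12 (t=80: SET foo = 45): {bar=-2, foo=45}

Answer: {bar=-2, foo=45}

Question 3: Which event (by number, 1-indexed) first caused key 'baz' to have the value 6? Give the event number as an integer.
Looking for first event where baz becomes 6:
  event 4: baz (absent) -> 6  <-- first match

Answer: 4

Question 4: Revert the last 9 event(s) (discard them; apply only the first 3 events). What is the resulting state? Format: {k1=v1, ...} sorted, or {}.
Answer: {bar=2}

Derivation:
Keep first 3 events (discard last 9):
  after event 1 (t=10: SET bar = -4): {bar=-4}
  after event 2 (t=14: INC bar by 6): {bar=2}
  after event 3 (t=19: DEL foo): {bar=2}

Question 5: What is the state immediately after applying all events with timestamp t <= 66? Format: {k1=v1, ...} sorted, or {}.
Apply events with t <= 66 (10 events):
  after event 1 (t=10: SET bar = -4): {bar=-4}
  after event 2 (t=14: INC bar by 6): {bar=2}
  after event 3 (t=19: DEL foo): {bar=2}
  after event 4 (t=25: INC baz by 6): {bar=2, baz=6}
  after event 5 (t=27: DEC bar by 12): {bar=-10, baz=6}
  after event 6 (t=32: SET foo = 43): {bar=-10, baz=6, foo=43}
  after event 7 (t=37: INC baz by 12): {bar=-10, baz=18, foo=43}
  after event 8 (t=46: SET foo = 40): {bar=-10, baz=18, foo=40}
  after event 9 (t=56: DEL baz): {bar=-10, foo=40}
  after event 10 (t=66: INC bar by 8): {bar=-2, foo=40}

Answer: {bar=-2, foo=40}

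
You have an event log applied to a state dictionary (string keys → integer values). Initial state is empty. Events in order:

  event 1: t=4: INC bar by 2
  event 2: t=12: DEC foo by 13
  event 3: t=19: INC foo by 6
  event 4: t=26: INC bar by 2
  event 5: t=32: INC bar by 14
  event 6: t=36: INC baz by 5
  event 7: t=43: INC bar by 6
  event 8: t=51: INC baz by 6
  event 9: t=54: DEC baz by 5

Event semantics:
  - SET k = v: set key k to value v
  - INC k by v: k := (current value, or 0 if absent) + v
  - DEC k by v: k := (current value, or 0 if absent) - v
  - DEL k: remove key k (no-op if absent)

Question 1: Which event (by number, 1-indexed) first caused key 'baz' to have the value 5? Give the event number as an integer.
Answer: 6

Derivation:
Looking for first event where baz becomes 5:
  event 6: baz (absent) -> 5  <-- first match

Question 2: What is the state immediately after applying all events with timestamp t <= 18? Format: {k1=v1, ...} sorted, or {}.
Answer: {bar=2, foo=-13}

Derivation:
Apply events with t <= 18 (2 events):
  after event 1 (t=4: INC bar by 2): {bar=2}
  after event 2 (t=12: DEC foo by 13): {bar=2, foo=-13}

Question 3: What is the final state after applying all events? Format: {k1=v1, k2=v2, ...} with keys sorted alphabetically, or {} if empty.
  after event 1 (t=4: INC bar by 2): {bar=2}
  after event 2 (t=12: DEC foo by 13): {bar=2, foo=-13}
  after event 3 (t=19: INC foo by 6): {bar=2, foo=-7}
  after event 4 (t=26: INC bar by 2): {bar=4, foo=-7}
  after event 5 (t=32: INC bar by 14): {bar=18, foo=-7}
  after event 6 (t=36: INC baz by 5): {bar=18, baz=5, foo=-7}
  after event 7 (t=43: INC bar by 6): {bar=24, baz=5, foo=-7}
  after event 8 (t=51: INC baz by 6): {bar=24, baz=11, foo=-7}
  after event 9 (t=54: DEC baz by 5): {bar=24, baz=6, foo=-7}

Answer: {bar=24, baz=6, foo=-7}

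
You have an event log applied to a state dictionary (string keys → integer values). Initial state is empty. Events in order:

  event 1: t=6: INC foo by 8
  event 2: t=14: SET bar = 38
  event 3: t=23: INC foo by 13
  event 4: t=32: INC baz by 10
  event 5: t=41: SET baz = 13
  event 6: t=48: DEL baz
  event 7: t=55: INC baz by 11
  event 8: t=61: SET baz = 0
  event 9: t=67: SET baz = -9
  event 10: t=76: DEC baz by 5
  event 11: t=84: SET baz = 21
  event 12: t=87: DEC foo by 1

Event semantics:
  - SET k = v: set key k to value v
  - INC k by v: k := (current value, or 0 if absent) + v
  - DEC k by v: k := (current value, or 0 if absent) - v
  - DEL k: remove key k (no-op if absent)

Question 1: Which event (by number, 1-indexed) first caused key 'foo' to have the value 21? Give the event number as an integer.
Looking for first event where foo becomes 21:
  event 1: foo = 8
  event 2: foo = 8
  event 3: foo 8 -> 21  <-- first match

Answer: 3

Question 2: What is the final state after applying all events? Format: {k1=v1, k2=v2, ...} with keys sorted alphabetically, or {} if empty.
Answer: {bar=38, baz=21, foo=20}

Derivation:
  after event 1 (t=6: INC foo by 8): {foo=8}
  after event 2 (t=14: SET bar = 38): {bar=38, foo=8}
  after event 3 (t=23: INC foo by 13): {bar=38, foo=21}
  after event 4 (t=32: INC baz by 10): {bar=38, baz=10, foo=21}
  after event 5 (t=41: SET baz = 13): {bar=38, baz=13, foo=21}
  after event 6 (t=48: DEL baz): {bar=38, foo=21}
  after event 7 (t=55: INC baz by 11): {bar=38, baz=11, foo=21}
  after event 8 (t=61: SET baz = 0): {bar=38, baz=0, foo=21}
  after event 9 (t=67: SET baz = -9): {bar=38, baz=-9, foo=21}
  after event 10 (t=76: DEC baz by 5): {bar=38, baz=-14, foo=21}
  after event 11 (t=84: SET baz = 21): {bar=38, baz=21, foo=21}
  after event 12 (t=87: DEC foo by 1): {bar=38, baz=21, foo=20}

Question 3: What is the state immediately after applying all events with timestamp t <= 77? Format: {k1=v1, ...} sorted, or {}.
Answer: {bar=38, baz=-14, foo=21}

Derivation:
Apply events with t <= 77 (10 events):
  after event 1 (t=6: INC foo by 8): {foo=8}
  after event 2 (t=14: SET bar = 38): {bar=38, foo=8}
  after event 3 (t=23: INC foo by 13): {bar=38, foo=21}
  after event 4 (t=32: INC baz by 10): {bar=38, baz=10, foo=21}
  after event 5 (t=41: SET baz = 13): {bar=38, baz=13, foo=21}
  after event 6 (t=48: DEL baz): {bar=38, foo=21}
  after event 7 (t=55: INC baz by 11): {bar=38, baz=11, foo=21}
  after event 8 (t=61: SET baz = 0): {bar=38, baz=0, foo=21}
  after event 9 (t=67: SET baz = -9): {bar=38, baz=-9, foo=21}
  after event 10 (t=76: DEC baz by 5): {bar=38, baz=-14, foo=21}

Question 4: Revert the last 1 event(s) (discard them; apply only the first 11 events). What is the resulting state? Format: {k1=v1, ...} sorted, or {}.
Answer: {bar=38, baz=21, foo=21}

Derivation:
Keep first 11 events (discard last 1):
  after event 1 (t=6: INC foo by 8): {foo=8}
  after event 2 (t=14: SET bar = 38): {bar=38, foo=8}
  after event 3 (t=23: INC foo by 13): {bar=38, foo=21}
  after event 4 (t=32: INC baz by 10): {bar=38, baz=10, foo=21}
  after event 5 (t=41: SET baz = 13): {bar=38, baz=13, foo=21}
  after event 6 (t=48: DEL baz): {bar=38, foo=21}
  after event 7 (t=55: INC baz by 11): {bar=38, baz=11, foo=21}
  after event 8 (t=61: SET baz = 0): {bar=38, baz=0, foo=21}
  after event 9 (t=67: SET baz = -9): {bar=38, baz=-9, foo=21}
  after event 10 (t=76: DEC baz by 5): {bar=38, baz=-14, foo=21}
  after event 11 (t=84: SET baz = 21): {bar=38, baz=21, foo=21}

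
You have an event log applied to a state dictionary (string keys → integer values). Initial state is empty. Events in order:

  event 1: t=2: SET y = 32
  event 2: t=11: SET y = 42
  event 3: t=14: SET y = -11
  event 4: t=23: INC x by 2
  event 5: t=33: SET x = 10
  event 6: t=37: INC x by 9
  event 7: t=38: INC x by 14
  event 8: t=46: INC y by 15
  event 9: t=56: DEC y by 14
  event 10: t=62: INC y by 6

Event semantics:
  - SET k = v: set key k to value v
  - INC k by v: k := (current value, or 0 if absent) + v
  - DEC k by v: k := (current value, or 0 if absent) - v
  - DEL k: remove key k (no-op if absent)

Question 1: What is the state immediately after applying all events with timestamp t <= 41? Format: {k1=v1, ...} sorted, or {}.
Apply events with t <= 41 (7 events):
  after event 1 (t=2: SET y = 32): {y=32}
  after event 2 (t=11: SET y = 42): {y=42}
  after event 3 (t=14: SET y = -11): {y=-11}
  after event 4 (t=23: INC x by 2): {x=2, y=-11}
  after event 5 (t=33: SET x = 10): {x=10, y=-11}
  after event 6 (t=37: INC x by 9): {x=19, y=-11}
  after event 7 (t=38: INC x by 14): {x=33, y=-11}

Answer: {x=33, y=-11}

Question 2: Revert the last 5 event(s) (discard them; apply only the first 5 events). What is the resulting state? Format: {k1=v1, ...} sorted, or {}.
Keep first 5 events (discard last 5):
  after event 1 (t=2: SET y = 32): {y=32}
  after event 2 (t=11: SET y = 42): {y=42}
  after event 3 (t=14: SET y = -11): {y=-11}
  after event 4 (t=23: INC x by 2): {x=2, y=-11}
  after event 5 (t=33: SET x = 10): {x=10, y=-11}

Answer: {x=10, y=-11}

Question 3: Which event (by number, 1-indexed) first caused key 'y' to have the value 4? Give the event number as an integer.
Looking for first event where y becomes 4:
  event 1: y = 32
  event 2: y = 42
  event 3: y = -11
  event 4: y = -11
  event 5: y = -11
  event 6: y = -11
  event 7: y = -11
  event 8: y -11 -> 4  <-- first match

Answer: 8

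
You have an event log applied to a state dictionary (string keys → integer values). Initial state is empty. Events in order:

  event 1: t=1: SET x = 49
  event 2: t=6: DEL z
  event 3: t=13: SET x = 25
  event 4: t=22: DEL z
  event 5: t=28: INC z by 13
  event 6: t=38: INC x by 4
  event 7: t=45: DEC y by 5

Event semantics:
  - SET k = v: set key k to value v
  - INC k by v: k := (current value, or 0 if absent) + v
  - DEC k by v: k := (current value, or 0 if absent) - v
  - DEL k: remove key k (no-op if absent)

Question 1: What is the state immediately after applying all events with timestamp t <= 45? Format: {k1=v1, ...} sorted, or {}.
Answer: {x=29, y=-5, z=13}

Derivation:
Apply events with t <= 45 (7 events):
  after event 1 (t=1: SET x = 49): {x=49}
  after event 2 (t=6: DEL z): {x=49}
  after event 3 (t=13: SET x = 25): {x=25}
  after event 4 (t=22: DEL z): {x=25}
  after event 5 (t=28: INC z by 13): {x=25, z=13}
  after event 6 (t=38: INC x by 4): {x=29, z=13}
  after event 7 (t=45: DEC y by 5): {x=29, y=-5, z=13}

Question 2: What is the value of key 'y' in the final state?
Answer: -5

Derivation:
Track key 'y' through all 7 events:
  event 1 (t=1: SET x = 49): y unchanged
  event 2 (t=6: DEL z): y unchanged
  event 3 (t=13: SET x = 25): y unchanged
  event 4 (t=22: DEL z): y unchanged
  event 5 (t=28: INC z by 13): y unchanged
  event 6 (t=38: INC x by 4): y unchanged
  event 7 (t=45: DEC y by 5): y (absent) -> -5
Final: y = -5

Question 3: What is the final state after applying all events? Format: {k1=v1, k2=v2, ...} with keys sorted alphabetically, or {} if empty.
  after event 1 (t=1: SET x = 49): {x=49}
  after event 2 (t=6: DEL z): {x=49}
  after event 3 (t=13: SET x = 25): {x=25}
  after event 4 (t=22: DEL z): {x=25}
  after event 5 (t=28: INC z by 13): {x=25, z=13}
  after event 6 (t=38: INC x by 4): {x=29, z=13}
  after event 7 (t=45: DEC y by 5): {x=29, y=-5, z=13}

Answer: {x=29, y=-5, z=13}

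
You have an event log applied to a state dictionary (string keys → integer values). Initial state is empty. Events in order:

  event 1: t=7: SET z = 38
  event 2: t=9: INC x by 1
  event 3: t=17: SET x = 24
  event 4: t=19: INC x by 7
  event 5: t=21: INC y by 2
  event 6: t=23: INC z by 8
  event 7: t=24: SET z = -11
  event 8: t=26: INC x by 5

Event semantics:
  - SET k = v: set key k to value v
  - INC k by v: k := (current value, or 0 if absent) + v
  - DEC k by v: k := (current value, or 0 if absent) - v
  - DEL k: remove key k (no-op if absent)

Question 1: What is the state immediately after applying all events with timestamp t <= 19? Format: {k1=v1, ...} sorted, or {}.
Answer: {x=31, z=38}

Derivation:
Apply events with t <= 19 (4 events):
  after event 1 (t=7: SET z = 38): {z=38}
  after event 2 (t=9: INC x by 1): {x=1, z=38}
  after event 3 (t=17: SET x = 24): {x=24, z=38}
  after event 4 (t=19: INC x by 7): {x=31, z=38}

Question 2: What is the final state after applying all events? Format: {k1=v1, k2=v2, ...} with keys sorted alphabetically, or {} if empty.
  after event 1 (t=7: SET z = 38): {z=38}
  after event 2 (t=9: INC x by 1): {x=1, z=38}
  after event 3 (t=17: SET x = 24): {x=24, z=38}
  after event 4 (t=19: INC x by 7): {x=31, z=38}
  after event 5 (t=21: INC y by 2): {x=31, y=2, z=38}
  after event 6 (t=23: INC z by 8): {x=31, y=2, z=46}
  after event 7 (t=24: SET z = -11): {x=31, y=2, z=-11}
  after event 8 (t=26: INC x by 5): {x=36, y=2, z=-11}

Answer: {x=36, y=2, z=-11}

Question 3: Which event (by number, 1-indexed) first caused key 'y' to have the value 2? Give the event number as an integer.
Answer: 5

Derivation:
Looking for first event where y becomes 2:
  event 5: y (absent) -> 2  <-- first match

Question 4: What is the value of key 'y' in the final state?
Track key 'y' through all 8 events:
  event 1 (t=7: SET z = 38): y unchanged
  event 2 (t=9: INC x by 1): y unchanged
  event 3 (t=17: SET x = 24): y unchanged
  event 4 (t=19: INC x by 7): y unchanged
  event 5 (t=21: INC y by 2): y (absent) -> 2
  event 6 (t=23: INC z by 8): y unchanged
  event 7 (t=24: SET z = -11): y unchanged
  event 8 (t=26: INC x by 5): y unchanged
Final: y = 2

Answer: 2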